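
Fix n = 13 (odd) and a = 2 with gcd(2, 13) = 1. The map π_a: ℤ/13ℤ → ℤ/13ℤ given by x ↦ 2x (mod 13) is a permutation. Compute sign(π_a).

Trace 6: π^k(6) = [6, 12, 11, 9, 5, 10, 7] for k=0..6.
π_2 has 2 disjoint cycles with lengths [12, 1] on {0,…,12}.
Σ(ℓ_i−1) = 13−2 = 11; sign = (−1)^11 = -1.

-1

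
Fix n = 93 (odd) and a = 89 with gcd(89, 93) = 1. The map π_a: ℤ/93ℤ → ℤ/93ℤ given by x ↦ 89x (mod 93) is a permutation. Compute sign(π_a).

+1

Trace 29: π^k(29) = [29, 70, 92, 4, 77, 64, 23] for k=0..6.
Cycle lengths of π_89 on ℤ/93ℤ: [10, 10, 10, 10, 10, 10, 10, 10, 10, 2, 1]; 11 cycles in total.
Σ(ℓ_i−1) = 93−11 = 82; sign = (−1)^82 = +1.
Check: (89/93) = +1 by Zolotarev.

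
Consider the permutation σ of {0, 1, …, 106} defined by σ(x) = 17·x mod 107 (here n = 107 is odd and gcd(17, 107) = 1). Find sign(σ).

Trace 44: π^k(44) = [44, 106, 90, 32, 9, 46, 33] for k=0..6.
2 cycles of lengths [106, 1].
n − c = 107 − 2 = 105; sign = (−1)^105 = -1.

-1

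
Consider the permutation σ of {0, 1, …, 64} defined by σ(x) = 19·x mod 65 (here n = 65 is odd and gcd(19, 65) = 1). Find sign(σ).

-1

Trace 24: π^k(24) = [24, 1, 19, 36, 34, 61, 54] for k=0..6.
The orbit structure of x ↦ 19x mod 65: 8 orbits of sizes [12, 12, 12, 12, 12, 2, 2, 1].
Σ(ℓ_i−1) = 65−8 = 57; sign = (−1)^57 = -1.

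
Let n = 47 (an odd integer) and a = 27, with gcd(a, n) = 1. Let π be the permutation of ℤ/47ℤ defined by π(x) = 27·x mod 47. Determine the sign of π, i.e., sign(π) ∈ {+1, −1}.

+1

Start at x=17: 17 → 36 → 32 → 18 → 16 → 9 → 8 → … (one orbit).
The orbit structure of x ↦ 27x mod 47: 3 orbits of sizes [23, 23, 1].
n − c = 47 − 3 = 44; sign = (−1)^44 = +1.
Check: (27/47) = +1 by Zolotarev.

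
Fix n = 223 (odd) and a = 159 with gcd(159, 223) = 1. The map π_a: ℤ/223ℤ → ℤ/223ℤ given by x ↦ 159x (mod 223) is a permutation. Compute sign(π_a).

-1

Trace 111: π^k(111) = [111, 32, 182, 171, 206, 196, 167] for k=0..6.
4 cycles of lengths [74, 74, 74, 1].
With 4 cycles on 223 points, sign = (−1)^{223−4} = -1.
Via Zolotarev, sign(π_{159}) = (159|223) = -1.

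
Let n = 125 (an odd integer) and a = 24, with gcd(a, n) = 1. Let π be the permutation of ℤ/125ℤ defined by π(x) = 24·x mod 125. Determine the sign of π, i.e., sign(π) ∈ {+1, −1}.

Trace 101: π^k(101) = [101, 49, 51, 99, 1, 24, 76] for k=0..6.
π_24 has 23 disjoint cycles with lengths [10, 10, 10, 10, 10, 10, 10, 10, 10, 10, 2, 2, 2, 2, 2, 2, 2, 2, 2, 2, 2, 2, 1] on {0,…,124}.
Σ(ℓ_i−1) = 125−23 = 102; sign = (−1)^102 = +1.
Zolotarev: (24|125) = +1, matching the cycle-count sign.

+1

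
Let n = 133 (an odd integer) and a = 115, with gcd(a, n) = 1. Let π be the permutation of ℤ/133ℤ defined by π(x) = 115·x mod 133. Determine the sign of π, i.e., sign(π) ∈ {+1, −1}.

Trace 20: π^k(20) = [20, 39, 96, 1, 115, 58] for k=0..5.
The orbit structure of x ↦ 115x mod 133: 38 orbits of sizes [6, 6, 6, 6, 6, 6, 6, 6, 6, 6, 6, 6, 6, 6, 6, 6, 6, 6, 6, 1, 1, 1, 1, 1, 1, 1, 1, 1, 1, 1, 1, 1, 1, 1, 1, 1, 1, 1].
n − c = 133 − 38 = 95; sign = (−1)^95 = -1.
Via Zolotarev, sign(π_{115}) = (115|133) = -1.

-1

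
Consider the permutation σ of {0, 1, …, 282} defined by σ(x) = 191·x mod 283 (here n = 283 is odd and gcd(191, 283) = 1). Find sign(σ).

-1

Orbit of 43 under x↦191x: [43, 6, 14, 127, 202, 94, 125]… (length divides ord_283(191)).
2 cycles of lengths [282, 1].
283 − 2 = 281 transpositions; sign(π) = (−1)^281 = -1.
Check: (191/283) = -1 by Zolotarev.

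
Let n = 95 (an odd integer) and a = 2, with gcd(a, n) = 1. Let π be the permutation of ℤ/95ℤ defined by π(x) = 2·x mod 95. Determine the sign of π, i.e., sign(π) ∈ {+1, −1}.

+1

Orbit of 81 under x↦2x: [81, 67, 39, 78, 61, 27, 54]… (length divides ord_95(2)).
Cycle type of π: 36×2 + 18 + 4 + 1; total 5 cycles.
With 5 cycles on 95 points, sign = (−1)^{95−5} = +1.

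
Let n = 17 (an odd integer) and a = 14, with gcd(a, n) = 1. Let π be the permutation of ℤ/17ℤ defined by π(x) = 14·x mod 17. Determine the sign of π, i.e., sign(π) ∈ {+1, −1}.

-1

Trace 6: π^k(6) = [6, 16, 3, 8, 10, 4, 5] for k=0..6.
π_14 has 2 disjoint cycles with lengths [16, 1] on {0,…,16}.
n − c = 17 − 2 = 15; sign = (−1)^15 = -1.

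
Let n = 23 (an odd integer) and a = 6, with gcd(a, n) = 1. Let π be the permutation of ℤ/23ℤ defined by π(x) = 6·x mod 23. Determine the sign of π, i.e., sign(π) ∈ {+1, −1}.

+1

Start at x=8: 8 → 2 → 12 → 3 → 18 → 16 → 4 → … (one orbit).
Cycle type of π: 11×2 + 1; total 3 cycles.
3 cycles on 23: each ℓ→(−1)^(ℓ−1), product (−1)^20 = +1.
Zolotarev: (6|23) = +1, matching the cycle-count sign.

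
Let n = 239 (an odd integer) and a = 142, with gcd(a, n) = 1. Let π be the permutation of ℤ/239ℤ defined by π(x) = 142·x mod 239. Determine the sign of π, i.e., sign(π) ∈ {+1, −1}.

Orbit of 176 under x↦142x: [176, 136, 192, 18, 166, 150, 29]… (length divides ord_239(142)).
Cycle lengths of π_142 on ℤ/239ℤ: [119, 119, 1]; 3 cycles in total.
Σ(ℓ_i−1) = 239−3 = 236; sign = (−1)^236 = +1.

+1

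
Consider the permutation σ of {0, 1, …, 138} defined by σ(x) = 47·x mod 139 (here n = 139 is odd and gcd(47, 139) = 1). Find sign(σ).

Start at x=1: 1 → 47 → 124 → 129 → 86 → 11 → 100 → … (one orbit).
The orbit structure of x ↦ 47x mod 139: 3 orbits of sizes [69, 69, 1].
3 cycles on 139: each ℓ→(−1)^(ℓ−1), product (−1)^136 = +1.
(47|139)_J = +1 (Zolotarev's lemma cross-check).

+1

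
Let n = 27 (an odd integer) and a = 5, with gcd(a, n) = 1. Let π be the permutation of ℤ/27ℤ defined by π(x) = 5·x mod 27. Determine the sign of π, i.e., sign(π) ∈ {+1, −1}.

-1

Orbit of 16 under x↦5x: [16, 26, 22, 2, 10, 23, 7]… (length divides ord_27(5)).
Cycle lengths of π_5 on ℤ/27ℤ: [18, 6, 2, 1]; 4 cycles in total.
n − c = 27 − 4 = 23; sign = (−1)^23 = -1.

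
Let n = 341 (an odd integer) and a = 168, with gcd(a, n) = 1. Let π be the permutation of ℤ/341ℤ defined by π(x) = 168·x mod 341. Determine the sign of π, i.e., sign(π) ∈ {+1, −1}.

-1

Start at x=47: 47 → 53 → 38 → 246 → 67 → 3 → 163 → … (one orbit).
π_168 has 14 disjoint cycles with lengths [30, 30, 30, 30, 30, 30, 30, 30, 30, 30, 30, 5, 5, 1] on {0,…,340}.
Σ(ℓ_i−1) = 341−14 = 327; sign = (−1)^327 = -1.
The Jacobi symbol (168|341) = -1 (Zolotarev) agrees.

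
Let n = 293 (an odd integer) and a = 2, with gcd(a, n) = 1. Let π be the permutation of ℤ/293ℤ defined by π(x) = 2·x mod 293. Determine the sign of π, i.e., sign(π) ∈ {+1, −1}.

Orbit of 187 under x↦2x: [187, 81, 162, 31, 62, 124, 248]… (length divides ord_293(2)).
2 cycles of lengths [292, 1].
2 cycles on 293: each ℓ→(−1)^(ℓ−1), product (−1)^291 = -1.
The Jacobi symbol (2|293) = -1 (Zolotarev) agrees.

-1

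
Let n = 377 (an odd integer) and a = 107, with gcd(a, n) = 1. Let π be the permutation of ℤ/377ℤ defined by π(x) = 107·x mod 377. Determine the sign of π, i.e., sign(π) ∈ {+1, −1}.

+1

Orbit of 81 under x↦107x: [81, 373, 326, 198, 74, 1, 107]… (length divides ord_377(107)).
Cycle lengths of π_107 on ℤ/377ℤ: [21, 21, 21, 21, 21, 21, 21, 21, 21, 21, 21, 21, 21, 21, 21, 21, 7, 7, 7, 7, 3, 3, 3, 3, 1]; 25 cycles in total.
sign(π) = (−1)^{n − #cycles} = (−1)^{377−25} = (−1)^352 = +1.
(107|377)_J = +1 (Zolotarev's lemma cross-check).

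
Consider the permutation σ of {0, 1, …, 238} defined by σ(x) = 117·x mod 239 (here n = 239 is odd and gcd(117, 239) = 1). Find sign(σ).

-1

Orbit of 172 under x↦117x: [172, 48, 119, 61, 206, 202, 212]… (length divides ord_239(117)).
π_117 has 2 disjoint cycles with lengths [238, 1] on {0,…,238}.
Σ(ℓ_i−1) = 239−2 = 237; sign = (−1)^237 = -1.
(117|239)_J = -1 (Zolotarev's lemma cross-check).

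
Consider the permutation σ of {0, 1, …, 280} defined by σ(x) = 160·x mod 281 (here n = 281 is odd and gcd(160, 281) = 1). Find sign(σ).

+1

Start at x=175: 175 → 181 → 17 → 191 → 212 → 200 → 247 → … (one orbit).
Cycle type of π: 140×2 + 1; total 3 cycles.
281 − 3 = 278 transpositions; sign(π) = (−1)^278 = +1.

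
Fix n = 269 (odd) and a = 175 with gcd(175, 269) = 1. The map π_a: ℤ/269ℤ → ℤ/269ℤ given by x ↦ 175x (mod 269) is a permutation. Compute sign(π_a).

Start at x=218: 218 → 221 → 208 → 85 → 80 → 12 → 217 → … (one orbit).
Cycle type of π: 268 + 1; total 2 cycles.
2 cycles on 269: each ℓ→(−1)^(ℓ−1), product (−1)^267 = -1.

-1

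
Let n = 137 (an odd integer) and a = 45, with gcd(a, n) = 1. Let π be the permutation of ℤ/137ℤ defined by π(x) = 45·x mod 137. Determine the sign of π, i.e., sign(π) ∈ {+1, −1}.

Orbit of 9 under x↦45x: [9, 131, 4, 43, 17, 80, 38]… (length divides ord_137(45)).
Decompose π into cycles: lengths [136, 1] (2 cycles, including the fixed point 0).
n − c = 137 − 2 = 135; sign = (−1)^135 = -1.
Via Zolotarev, sign(π_{45}) = (45|137) = -1.

-1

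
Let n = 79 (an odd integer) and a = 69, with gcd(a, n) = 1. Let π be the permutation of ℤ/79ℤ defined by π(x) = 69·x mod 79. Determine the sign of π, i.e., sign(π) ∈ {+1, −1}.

-1

Start at x=18: 18 → 57 → 62 → 12 → 38 → 15 → 8 → … (one orbit).
Cycle lengths of π_69 on ℤ/79ℤ: [26, 26, 26, 1]; 4 cycles in total.
n − c = 79 − 4 = 75; sign = (−1)^75 = -1.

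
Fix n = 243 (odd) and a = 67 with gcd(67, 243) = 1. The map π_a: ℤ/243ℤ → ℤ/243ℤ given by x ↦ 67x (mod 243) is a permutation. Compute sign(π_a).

+1

Orbit of 34 under x↦67x: [34, 91, 22, 16, 100, 139, 79]… (length divides ord_243(67)).
Cycle type of π: 81×2 + 27×2 + 9×2 + 3×2 + 1×3; total 11 cycles.
With 11 cycles on 243 points, sign = (−1)^{243−11} = +1.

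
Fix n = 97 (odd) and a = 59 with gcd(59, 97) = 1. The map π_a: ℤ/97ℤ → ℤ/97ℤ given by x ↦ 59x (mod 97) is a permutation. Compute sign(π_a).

-1

Start at x=84: 84 → 9 → 46 → 95 → 76 → 22 → 37 → … (one orbit).
π_59 has 2 disjoint cycles with lengths [96, 1] on {0,…,96}.
n − c = 97 − 2 = 95; sign = (−1)^95 = -1.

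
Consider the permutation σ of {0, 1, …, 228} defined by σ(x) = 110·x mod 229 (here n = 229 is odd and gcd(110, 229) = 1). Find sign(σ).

Start at x=206: 206 → 218 → 164 → 178 → 115 → 55 → 96 → … (one orbit).
Cycle type of π: 228 + 1; total 2 cycles.
2 cycles on 229: each ℓ→(−1)^(ℓ−1), product (−1)^227 = -1.
Via Zolotarev, sign(π_{110}) = (110|229) = -1.

-1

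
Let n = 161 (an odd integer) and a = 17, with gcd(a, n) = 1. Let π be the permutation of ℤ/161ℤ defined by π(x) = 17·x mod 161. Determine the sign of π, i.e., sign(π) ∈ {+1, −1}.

+1

Trace 127: π^k(127) = [127, 66, 156, 76, 4, 68, 29] for k=0..6.
5 cycles of lengths [66, 66, 22, 6, 1].
5 cycles on 161: each ℓ→(−1)^(ℓ−1), product (−1)^156 = +1.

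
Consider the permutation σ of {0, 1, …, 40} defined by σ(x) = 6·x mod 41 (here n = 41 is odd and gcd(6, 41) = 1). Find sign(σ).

-1

Trace 29: π^k(29) = [29, 10, 19, 32, 28, 4, 24] for k=0..6.
Decompose π into cycles: lengths [40, 1] (2 cycles, including the fixed point 0).
Σ(ℓ_i−1) = 41−2 = 39; sign = (−1)^39 = -1.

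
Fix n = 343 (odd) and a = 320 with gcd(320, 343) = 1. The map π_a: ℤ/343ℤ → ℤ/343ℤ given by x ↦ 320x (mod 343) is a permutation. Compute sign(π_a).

Orbit of 225 under x↦320x: [225, 313, 4, 251, 58, 38, 155]… (length divides ord_343(320)).
4 cycles of lengths [294, 42, 6, 1].
343 − 4 = 339 transpositions; sign(π) = (−1)^339 = -1.
(320|343)_J = -1 (Zolotarev's lemma cross-check).

-1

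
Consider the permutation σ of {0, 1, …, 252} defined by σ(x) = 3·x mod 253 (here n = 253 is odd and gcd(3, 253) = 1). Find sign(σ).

Start at x=223: 223 → 163 → 236 → 202 → 100 → 47 → 141 → … (one orbit).
π_3 has 9 disjoint cycles with lengths [55, 55, 55, 55, 11, 11, 5, 5, 1] on {0,…,252}.
n − c = 253 − 9 = 244; sign = (−1)^244 = +1.
Zolotarev: (3|253) = +1, matching the cycle-count sign.

+1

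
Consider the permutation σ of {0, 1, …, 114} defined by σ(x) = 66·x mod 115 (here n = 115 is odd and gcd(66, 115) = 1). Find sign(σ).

-1

Orbit of 6 under x↦66x: [6, 51, 31, 91, 26, 106, 96]… (length divides ord_115(66)).
The orbit structure of x ↦ 66x mod 115: 10 orbits of sizes [22, 22, 22, 22, 22, 1, 1, 1, 1, 1].
sign(π) = (−1)^{n − #cycles} = (−1)^{115−10} = (−1)^105 = -1.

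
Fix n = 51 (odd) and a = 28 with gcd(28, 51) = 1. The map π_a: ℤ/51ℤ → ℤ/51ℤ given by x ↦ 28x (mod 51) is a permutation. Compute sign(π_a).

-1

Trace 25: π^k(25) = [25, 37, 16, 40, 49, 46, 13] for k=0..6.
Decompose π into cycles: lengths [16, 16, 16, 1, 1, 1] (6 cycles, including the fixed point 0).
Σ(ℓ_i−1) = 51−6 = 45; sign = (−1)^45 = -1.
The Jacobi symbol (28|51) = -1 (Zolotarev) agrees.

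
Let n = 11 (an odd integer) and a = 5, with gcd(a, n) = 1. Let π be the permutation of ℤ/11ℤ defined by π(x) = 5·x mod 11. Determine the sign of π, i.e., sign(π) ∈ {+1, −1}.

Start at x=5: 5 → 3 → 4 → 9 → 1 → 5 (one orbit).
The orbit structure of x ↦ 5x mod 11: 3 orbits of sizes [5, 5, 1].
3 cycles on 11: each ℓ→(−1)^(ℓ−1), product (−1)^8 = +1.
Via Zolotarev, sign(π_{5}) = (5|11) = +1.

+1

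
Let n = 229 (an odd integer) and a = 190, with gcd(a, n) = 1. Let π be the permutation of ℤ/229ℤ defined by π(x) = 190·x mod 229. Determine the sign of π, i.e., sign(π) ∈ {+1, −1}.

Start at x=3: 3 → 112 → 212 → 205 → 20 → 136 → 192 → … (one orbit).
π_190 has 2 disjoint cycles with lengths [228, 1] on {0,…,228}.
2 cycles on 229: each ℓ→(−1)^(ℓ−1), product (−1)^227 = -1.
(190|229)_J = -1 (Zolotarev's lemma cross-check).

-1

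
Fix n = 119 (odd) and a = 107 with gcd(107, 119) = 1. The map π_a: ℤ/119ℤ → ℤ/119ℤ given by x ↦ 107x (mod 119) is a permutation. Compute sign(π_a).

-1

Start at x=15: 15 → 58 → 18 → 22 → 93 → 74 → 64 → … (one orbit).
π_107 has 6 disjoint cycles with lengths [48, 48, 16, 3, 3, 1] on {0,…,118}.
119 − 6 = 113 transpositions; sign(π) = (−1)^113 = -1.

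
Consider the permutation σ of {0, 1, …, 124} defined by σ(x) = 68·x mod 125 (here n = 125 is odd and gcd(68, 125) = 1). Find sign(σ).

Orbit of 1 under x↦68x: [1, 68, 124, 57]… (length divides ord_125(68)).
Cycle type of π: 4×31 + 1; total 32 cycles.
With 32 cycles on 125 points, sign = (−1)^{125−32} = -1.

-1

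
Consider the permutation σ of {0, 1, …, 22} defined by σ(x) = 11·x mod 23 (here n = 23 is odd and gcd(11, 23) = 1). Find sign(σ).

Orbit of 5 under x↦11x: [5, 9, 7, 8, 19, 2, 22]… (length divides ord_23(11)).
Decompose π into cycles: lengths [22, 1] (2 cycles, including the fixed point 0).
With 2 cycles on 23 points, sign = (−1)^{23−2} = -1.

-1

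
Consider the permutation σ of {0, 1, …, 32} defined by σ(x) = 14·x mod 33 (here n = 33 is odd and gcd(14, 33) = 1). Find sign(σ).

-1

Trace 25: π^k(25) = [25, 20, 16, 26, 1, 14, 31] for k=0..6.
Cycle type of π: 10×2 + 5×2 + 2 + 1; total 6 cycles.
sign(π) = (−1)^{n − #cycles} = (−1)^{33−6} = (−1)^27 = -1.
(14|33)_J = -1 (Zolotarev's lemma cross-check).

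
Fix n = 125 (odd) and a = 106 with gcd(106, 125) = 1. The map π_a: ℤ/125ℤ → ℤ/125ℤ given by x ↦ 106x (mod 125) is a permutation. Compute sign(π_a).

+1

Start at x=106: 106 → 111 → 16 → 71 → 26 → 6 → 11 → … (one orbit).
The orbit structure of x ↦ 106x mod 125: 13 orbits of sizes [25, 25, 25, 25, 5, 5, 5, 5, 1, 1, 1, 1, 1].
sign(π) = (−1)^{n − #cycles} = (−1)^{125−13} = (−1)^112 = +1.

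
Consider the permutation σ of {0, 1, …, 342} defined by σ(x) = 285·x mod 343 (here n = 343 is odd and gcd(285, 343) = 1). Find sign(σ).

Trace 212: π^k(212) = [212, 52, 71, 341, 116, 132, 233] for k=0..6.
4 cycles of lengths [294, 42, 6, 1].
343 − 4 = 339 transpositions; sign(π) = (−1)^339 = -1.
The Jacobi symbol (285|343) = -1 (Zolotarev) agrees.

-1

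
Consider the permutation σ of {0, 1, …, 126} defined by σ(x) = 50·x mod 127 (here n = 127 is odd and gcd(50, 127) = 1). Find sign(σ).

+1

Orbit of 38 under x↦50x: [38, 122, 4, 73, 94, 1, 50]… (length divides ord_127(50)).
Cycle lengths of π_50 on ℤ/127ℤ: [21, 21, 21, 21, 21, 21, 1]; 7 cycles in total.
127 − 7 = 120 transpositions; sign(π) = (−1)^120 = +1.
The Jacobi symbol (50|127) = +1 (Zolotarev) agrees.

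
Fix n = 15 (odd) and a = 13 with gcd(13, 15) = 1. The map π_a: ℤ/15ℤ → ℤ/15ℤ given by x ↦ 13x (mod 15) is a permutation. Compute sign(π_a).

Start at x=4: 4 → 7 → 1 → 13 → 4 (one orbit).
6 cycles of lengths [4, 4, 4, 1, 1, 1].
6 cycles on 15: each ℓ→(−1)^(ℓ−1), product (−1)^9 = -1.

-1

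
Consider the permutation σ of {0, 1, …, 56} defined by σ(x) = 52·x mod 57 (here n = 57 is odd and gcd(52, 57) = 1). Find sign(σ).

Trace 52: π^k(52) = [52, 25, 46, 55, 10, 7, 22] for k=0..6.
π_52 has 6 disjoint cycles with lengths [18, 18, 18, 1, 1, 1] on {0,…,56}.
57 − 6 = 51 transpositions; sign(π) = (−1)^51 = -1.
Via Zolotarev, sign(π_{52}) = (52|57) = -1.

-1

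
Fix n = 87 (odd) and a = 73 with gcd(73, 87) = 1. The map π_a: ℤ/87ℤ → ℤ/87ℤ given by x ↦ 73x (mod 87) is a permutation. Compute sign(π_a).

Trace 34: π^k(34) = [34, 46, 52, 55, 13, 79, 25] for k=0..6.
π_73 has 6 disjoint cycles with lengths [28, 28, 28, 1, 1, 1] on {0,…,86}.
With 6 cycles on 87 points, sign = (−1)^{87−6} = -1.
Check: (73/87) = -1 by Zolotarev.

-1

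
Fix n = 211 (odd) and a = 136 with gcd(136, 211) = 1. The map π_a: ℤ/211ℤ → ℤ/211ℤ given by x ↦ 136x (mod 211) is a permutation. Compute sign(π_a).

Trace 51: π^k(51) = [51, 184, 126, 45, 1, 136, 139] for k=0..6.
Cycle type of π: 105×2 + 1; total 3 cycles.
3 cycles on 211: each ℓ→(−1)^(ℓ−1), product (−1)^208 = +1.
Via Zolotarev, sign(π_{136}) = (136|211) = +1.

+1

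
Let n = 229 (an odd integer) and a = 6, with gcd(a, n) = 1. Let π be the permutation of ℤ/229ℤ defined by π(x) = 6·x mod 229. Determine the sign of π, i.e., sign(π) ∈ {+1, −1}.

-1

Trace 16: π^k(16) = [16, 96, 118, 21, 126, 69, 185] for k=0..6.
Cycle lengths of π_6 on ℤ/229ℤ: [228, 1]; 2 cycles in total.
Σ(ℓ_i−1) = 229−2 = 227; sign = (−1)^227 = -1.
Check: (6/229) = -1 by Zolotarev.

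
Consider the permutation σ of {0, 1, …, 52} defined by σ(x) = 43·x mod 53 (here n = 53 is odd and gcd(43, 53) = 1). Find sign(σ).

Orbit of 7 under x↦43x: [7, 36, 11, 49, 40, 24, 25]… (length divides ord_53(43)).
π_43 has 3 disjoint cycles with lengths [26, 26, 1] on {0,…,52}.
Σ(ℓ_i−1) = 53−3 = 50; sign = (−1)^50 = +1.
Via Zolotarev, sign(π_{43}) = (43|53) = +1.

+1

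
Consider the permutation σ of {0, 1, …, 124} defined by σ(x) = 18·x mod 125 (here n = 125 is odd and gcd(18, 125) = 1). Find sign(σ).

-1

Orbit of 118 under x↦18x: [118, 124, 107, 51, 43, 24, 57]… (length divides ord_125(18)).
Cycle type of π: 20×5 + 4×6 + 1; total 12 cycles.
With 12 cycles on 125 points, sign = (−1)^{125−12} = -1.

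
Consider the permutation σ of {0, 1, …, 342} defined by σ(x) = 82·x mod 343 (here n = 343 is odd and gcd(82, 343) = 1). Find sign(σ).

Trace 220: π^k(220) = [220, 204, 264, 39, 111, 184, 339] for k=0..6.
π_82 has 4 disjoint cycles with lengths [294, 42, 6, 1] on {0,…,342}.
Σ(ℓ_i−1) = 343−4 = 339; sign = (−1)^339 = -1.
Check: (82/343) = -1 by Zolotarev.

-1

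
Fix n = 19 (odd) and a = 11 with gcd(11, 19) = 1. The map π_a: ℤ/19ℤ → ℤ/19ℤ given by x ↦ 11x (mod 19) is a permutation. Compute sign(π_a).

+1

Orbit of 1 under x↦11x: [1, 11, 7]… (length divides ord_19(11)).
The orbit structure of x ↦ 11x mod 19: 7 orbits of sizes [3, 3, 3, 3, 3, 3, 1].
7 cycles on 19: each ℓ→(−1)^(ℓ−1), product (−1)^12 = +1.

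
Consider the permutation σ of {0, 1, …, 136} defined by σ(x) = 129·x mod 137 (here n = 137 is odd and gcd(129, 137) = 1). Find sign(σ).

Orbit of 126 under x↦129x: [126, 88, 118, 15, 17, 1, 129]… (length divides ord_137(129)).
Cycle type of π: 68×2 + 1; total 3 cycles.
n − c = 137 − 3 = 134; sign = (−1)^134 = +1.
(129|137)_J = +1 (Zolotarev's lemma cross-check).

+1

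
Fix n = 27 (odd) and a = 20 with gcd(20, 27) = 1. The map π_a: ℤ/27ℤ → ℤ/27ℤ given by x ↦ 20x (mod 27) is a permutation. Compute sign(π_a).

Trace 13: π^k(13) = [13, 17, 16, 23, 1, 20, 22] for k=0..6.
4 cycles of lengths [18, 6, 2, 1].
n − c = 27 − 4 = 23; sign = (−1)^23 = -1.

-1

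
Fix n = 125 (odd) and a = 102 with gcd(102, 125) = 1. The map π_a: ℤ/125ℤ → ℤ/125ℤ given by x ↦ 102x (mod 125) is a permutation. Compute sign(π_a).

-1

Trace 66: π^k(66) = [66, 107, 39, 103, 6, 112, 49] for k=0..6.
π_102 has 4 disjoint cycles with lengths [100, 20, 4, 1] on {0,…,124}.
sign(π) = (−1)^{n − #cycles} = (−1)^{125−4} = (−1)^121 = -1.
The Jacobi symbol (102|125) = -1 (Zolotarev) agrees.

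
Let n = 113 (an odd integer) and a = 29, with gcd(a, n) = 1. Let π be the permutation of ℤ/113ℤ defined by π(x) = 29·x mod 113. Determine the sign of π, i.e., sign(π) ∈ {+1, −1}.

-1

Orbit of 103 under x↦29x: [103, 49, 65, 77, 86, 8, 6]… (length divides ord_113(29)).
The orbit structure of x ↦ 29x mod 113: 2 orbits of sizes [112, 1].
Σ(ℓ_i−1) = 113−2 = 111; sign = (−1)^111 = -1.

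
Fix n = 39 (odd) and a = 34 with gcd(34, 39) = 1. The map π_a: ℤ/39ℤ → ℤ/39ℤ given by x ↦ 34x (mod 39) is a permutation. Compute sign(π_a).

Trace 31: π^k(31) = [31, 1, 34, 25] for k=0..3.
The orbit structure of x ↦ 34x mod 39: 12 orbits of sizes [4, 4, 4, 4, 4, 4, 4, 4, 4, 1, 1, 1].
Σ(ℓ_i−1) = 39−12 = 27; sign = (−1)^27 = -1.
(34|39)_J = -1 (Zolotarev's lemma cross-check).

-1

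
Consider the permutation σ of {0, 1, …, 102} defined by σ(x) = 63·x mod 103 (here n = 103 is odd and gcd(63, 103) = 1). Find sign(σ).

+1

Trace 29: π^k(29) = [29, 76, 50, 60, 72, 4, 46] for k=0..6.
The orbit structure of x ↦ 63x mod 103: 3 orbits of sizes [51, 51, 1].
sign(π) = (−1)^{n − #cycles} = (−1)^{103−3} = (−1)^100 = +1.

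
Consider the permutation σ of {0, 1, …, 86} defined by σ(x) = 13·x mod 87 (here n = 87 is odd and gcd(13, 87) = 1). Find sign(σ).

+1

Trace 28: π^k(28) = [28, 16, 34, 7, 4, 52, 67] for k=0..6.
9 cycles of lengths [14, 14, 14, 14, 14, 14, 1, 1, 1].
n − c = 87 − 9 = 78; sign = (−1)^78 = +1.
Zolotarev: (13|87) = +1, matching the cycle-count sign.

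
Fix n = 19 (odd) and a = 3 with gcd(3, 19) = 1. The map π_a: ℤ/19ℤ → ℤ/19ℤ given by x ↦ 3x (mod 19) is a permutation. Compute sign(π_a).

Orbit of 9 under x↦3x: [9, 8, 5, 15, 7, 2, 6]… (length divides ord_19(3)).
Cycle type of π: 18 + 1; total 2 cycles.
2 cycles on 19: each ℓ→(−1)^(ℓ−1), product (−1)^17 = -1.
(3|19)_J = -1 (Zolotarev's lemma cross-check).

-1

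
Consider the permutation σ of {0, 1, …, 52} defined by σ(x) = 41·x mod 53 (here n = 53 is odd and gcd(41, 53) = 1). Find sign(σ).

Start at x=15: 15 → 32 → 40 → 50 → 36 → 45 → 43 → … (one orbit).
2 cycles of lengths [52, 1].
53 − 2 = 51 transpositions; sign(π) = (−1)^51 = -1.

-1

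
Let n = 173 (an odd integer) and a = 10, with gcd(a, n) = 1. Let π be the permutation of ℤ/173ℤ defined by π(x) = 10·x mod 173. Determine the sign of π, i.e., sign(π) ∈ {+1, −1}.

+1

Orbit of 138 under x↦10x: [138, 169, 133, 119, 152, 136, 149]… (length divides ord_173(10)).
π_10 has 5 disjoint cycles with lengths [43, 43, 43, 43, 1] on {0,…,172}.
sign(π) = (−1)^{n − #cycles} = (−1)^{173−5} = (−1)^168 = +1.
Check: (10/173) = +1 by Zolotarev.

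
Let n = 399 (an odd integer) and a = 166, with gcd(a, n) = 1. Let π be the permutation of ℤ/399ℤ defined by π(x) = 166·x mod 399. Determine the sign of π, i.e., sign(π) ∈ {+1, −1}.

+1

Trace 226: π^k(226) = [226, 10, 64, 250, 4, 265, 100] for k=0..6.
π_166 has 27 disjoint cycles with lengths [18, 18, 18, 18, 18, 18, 18, 18, 18, 18, 18, 18, 18, 18, 18, 18, 18, 18, 18, 18, 18, 6, 6, 6, 1, 1, 1] on {0,…,398}.
27 cycles on 399: each ℓ→(−1)^(ℓ−1), product (−1)^372 = +1.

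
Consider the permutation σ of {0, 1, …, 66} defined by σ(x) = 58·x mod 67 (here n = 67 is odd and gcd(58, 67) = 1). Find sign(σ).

Start at x=3: 3 → 40 → 42 → 24 → 52 → 1 → 58 → … (one orbit).
4 cycles of lengths [22, 22, 22, 1].
67 − 4 = 63 transpositions; sign(π) = (−1)^63 = -1.
Via Zolotarev, sign(π_{58}) = (58|67) = -1.

-1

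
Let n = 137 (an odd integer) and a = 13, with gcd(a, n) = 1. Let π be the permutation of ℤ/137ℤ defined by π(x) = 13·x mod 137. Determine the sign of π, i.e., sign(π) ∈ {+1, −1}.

Trace 92: π^k(92) = [92, 100, 67, 49, 89, 61, 108] for k=0..6.
π_13 has 2 disjoint cycles with lengths [136, 1] on {0,…,136}.
With 2 cycles on 137 points, sign = (−1)^{137−2} = -1.
Zolotarev: (13|137) = -1, matching the cycle-count sign.

-1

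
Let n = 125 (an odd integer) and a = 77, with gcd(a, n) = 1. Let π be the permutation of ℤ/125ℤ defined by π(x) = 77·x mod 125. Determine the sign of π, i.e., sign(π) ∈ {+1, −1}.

-1

Trace 124: π^k(124) = [124, 48, 71, 92, 84, 93, 36] for k=0..6.
The orbit structure of x ↦ 77x mod 125: 4 orbits of sizes [100, 20, 4, 1].
n − c = 125 − 4 = 121; sign = (−1)^121 = -1.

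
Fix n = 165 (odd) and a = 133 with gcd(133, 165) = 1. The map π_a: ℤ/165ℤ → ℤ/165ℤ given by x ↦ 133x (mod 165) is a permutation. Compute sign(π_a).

Start at x=34: 34 → 67 → 1 → 133 → 34 (one orbit).
66 cycles of lengths [4, 4, 4, 4, 4, 4, 4, 4, 4, 4, 4, 4, 4, 4, 4, 4, 4, 4, 4, 4, 4, 4, 4, 4, 4, 4, 4, 4, 4, 4, 4, 4, 4, 1, 1, 1, 1, 1, 1, 1, 1, 1, 1, 1, 1, 1, 1, 1, 1, 1, 1, 1, 1, 1, 1, 1, 1, 1, 1, 1, 1, 1, 1, 1, 1, 1].
Σ(ℓ_i−1) = 165−66 = 99; sign = (−1)^99 = -1.
Via Zolotarev, sign(π_{133}) = (133|165) = -1.

-1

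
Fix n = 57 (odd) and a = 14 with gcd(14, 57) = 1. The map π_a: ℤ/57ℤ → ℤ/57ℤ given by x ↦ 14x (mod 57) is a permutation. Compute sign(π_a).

+1

Start at x=49: 49 → 2 → 28 → 50 → 16 → 53 → 1 → … (one orbit).
Decompose π into cycles: lengths [18, 18, 18, 2, 1] (5 cycles, including the fixed point 0).
5 cycles on 57: each ℓ→(−1)^(ℓ−1), product (−1)^52 = +1.
The Jacobi symbol (14|57) = +1 (Zolotarev) agrees.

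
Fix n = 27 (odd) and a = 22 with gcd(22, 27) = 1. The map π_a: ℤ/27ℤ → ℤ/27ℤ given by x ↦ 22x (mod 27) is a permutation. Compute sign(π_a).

+1

Trace 19: π^k(19) = [19, 13, 16, 1, 22, 25, 10] for k=0..6.
7 cycles of lengths [9, 9, 3, 3, 1, 1, 1].
7 cycles on 27: each ℓ→(−1)^(ℓ−1), product (−1)^20 = +1.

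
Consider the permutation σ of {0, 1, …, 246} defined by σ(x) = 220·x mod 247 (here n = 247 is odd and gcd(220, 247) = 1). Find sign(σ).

+1

Orbit of 77 under x↦220x: [77, 144, 64, 1, 220, 235]… (length divides ord_247(220)).
The orbit structure of x ↦ 220x mod 247: 49 orbits of sizes [6, 6, 6, 6, 6, 6, 6, 6, 6, 6, 6, 6, 6, 6, 6, 6, 6, 6, 6, 6, 6, 6, 6, 6, 6, 6, 6, 6, 6, 6, 6, 6, 6, 6, 6, 6, 3, 3, 3, 3, 3, 3, 2, 2, 2, 2, 2, 2, 1].
49 cycles on 247: each ℓ→(−1)^(ℓ−1), product (−1)^198 = +1.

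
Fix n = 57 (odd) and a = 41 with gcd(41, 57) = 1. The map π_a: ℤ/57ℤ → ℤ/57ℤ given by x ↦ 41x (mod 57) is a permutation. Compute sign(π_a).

+1

Trace 2: π^k(2) = [2, 25, 56, 16, 29, 49, 14] for k=0..6.
Decompose π into cycles: lengths [18, 18, 18, 2, 1] (5 cycles, including the fixed point 0).
With 5 cycles on 57 points, sign = (−1)^{57−5} = +1.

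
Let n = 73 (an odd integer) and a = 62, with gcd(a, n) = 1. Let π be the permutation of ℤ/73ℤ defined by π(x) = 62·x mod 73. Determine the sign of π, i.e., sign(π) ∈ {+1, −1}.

Trace 20: π^k(20) = [20, 72, 11, 25, 17, 32, 13] for k=0..6.
Cycle lengths of π_62 on ℤ/73ℤ: [72, 1]; 2 cycles in total.
73 − 2 = 71 transpositions; sign(π) = (−1)^71 = -1.

-1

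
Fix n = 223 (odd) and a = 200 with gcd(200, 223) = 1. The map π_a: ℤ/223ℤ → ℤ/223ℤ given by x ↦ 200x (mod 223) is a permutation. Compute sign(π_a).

Orbit of 136 under x↦200x: [136, 217, 138, 171, 81, 144, 33]… (length divides ord_223(200)).
The orbit structure of x ↦ 200x mod 223: 3 orbits of sizes [111, 111, 1].
3 cycles on 223: each ℓ→(−1)^(ℓ−1), product (−1)^220 = +1.

+1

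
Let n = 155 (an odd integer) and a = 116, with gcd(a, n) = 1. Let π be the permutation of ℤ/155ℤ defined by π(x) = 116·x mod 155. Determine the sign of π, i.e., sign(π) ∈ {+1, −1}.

-1

Orbit of 61 under x↦116x: [61, 101, 91, 16, 151, 1, 116]… (length divides ord_155(116)).
The orbit structure of x ↦ 116x mod 155: 20 orbits of sizes [10, 10, 10, 10, 10, 10, 10, 10, 10, 10, 10, 10, 10, 10, 10, 1, 1, 1, 1, 1].
n − c = 155 − 20 = 135; sign = (−1)^135 = -1.
(116|155)_J = -1 (Zolotarev's lemma cross-check).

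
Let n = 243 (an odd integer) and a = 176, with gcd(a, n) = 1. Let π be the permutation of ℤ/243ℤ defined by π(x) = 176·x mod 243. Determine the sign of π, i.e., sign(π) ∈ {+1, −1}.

-1

Start at x=128: 128 → 172 → 140 → 97 → 62 → 220 → 83 → … (one orbit).
Decompose π into cycles: lengths [162, 54, 18, 6, 2, 1] (6 cycles, including the fixed point 0).
n − c = 243 − 6 = 237; sign = (−1)^237 = -1.
Zolotarev: (176|243) = -1, matching the cycle-count sign.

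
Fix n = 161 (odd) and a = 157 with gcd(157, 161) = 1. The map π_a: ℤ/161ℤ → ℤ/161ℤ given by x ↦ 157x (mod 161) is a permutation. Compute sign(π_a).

+1

Trace 123: π^k(123) = [123, 152, 36, 17, 93, 111, 39] for k=0..6.
Cycle type of π: 66×2 + 22 + 6 + 1; total 5 cycles.
n − c = 161 − 5 = 156; sign = (−1)^156 = +1.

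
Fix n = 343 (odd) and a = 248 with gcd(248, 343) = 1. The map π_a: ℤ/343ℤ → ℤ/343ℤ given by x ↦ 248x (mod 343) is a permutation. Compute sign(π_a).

-1

Orbit of 59 under x↦248x: [59, 226, 139, 172, 124, 225, 234]… (length divides ord_343(248)).
π_248 has 4 disjoint cycles with lengths [294, 42, 6, 1] on {0,…,342}.
4 cycles on 343: each ℓ→(−1)^(ℓ−1), product (−1)^339 = -1.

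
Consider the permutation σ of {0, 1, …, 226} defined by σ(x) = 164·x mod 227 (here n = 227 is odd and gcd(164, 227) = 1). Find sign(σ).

Trace 169: π^k(169) = [169, 22, 203, 150, 84, 156, 160] for k=0..6.
Cycle lengths of π_164 on ℤ/227ℤ: [226, 1]; 2 cycles in total.
n − c = 227 − 2 = 225; sign = (−1)^225 = -1.

-1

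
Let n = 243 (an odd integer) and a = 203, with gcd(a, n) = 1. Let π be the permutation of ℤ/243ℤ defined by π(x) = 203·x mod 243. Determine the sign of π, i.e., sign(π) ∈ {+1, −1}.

Trace 73: π^k(73) = [73, 239, 160, 161, 121, 20, 172] for k=0..6.
Decompose π into cycles: lengths [162, 54, 18, 6, 2, 1] (6 cycles, including the fixed point 0).
243 − 6 = 237 transpositions; sign(π) = (−1)^237 = -1.
Check: (203/243) = -1 by Zolotarev.

-1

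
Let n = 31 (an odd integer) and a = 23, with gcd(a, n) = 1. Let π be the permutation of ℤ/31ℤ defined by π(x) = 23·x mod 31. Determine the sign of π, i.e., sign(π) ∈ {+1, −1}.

-1

Start at x=27: 27 → 1 → 23 → 2 → 15 → 4 → 30 → … (one orbit).
Cycle type of π: 10×3 + 1; total 4 cycles.
4 cycles on 31: each ℓ→(−1)^(ℓ−1), product (−1)^27 = -1.
Via Zolotarev, sign(π_{23}) = (23|31) = -1.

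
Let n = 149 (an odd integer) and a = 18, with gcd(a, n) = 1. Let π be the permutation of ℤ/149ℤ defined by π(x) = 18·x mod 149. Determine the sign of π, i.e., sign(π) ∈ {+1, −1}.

-1

Trace 47: π^k(47) = [47, 101, 30, 93, 35, 34, 16] for k=0..6.
Cycle type of π: 148 + 1; total 2 cycles.
149 − 2 = 147 transpositions; sign(π) = (−1)^147 = -1.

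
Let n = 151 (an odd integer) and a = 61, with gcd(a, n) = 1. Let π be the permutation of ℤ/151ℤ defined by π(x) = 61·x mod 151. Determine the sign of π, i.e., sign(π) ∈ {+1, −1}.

Trace 132: π^k(132) = [132, 49, 120, 72, 13, 38, 53] for k=0..6.
Cycle lengths of π_61 on ℤ/151ℤ: [150, 1]; 2 cycles in total.
2 cycles on 151: each ℓ→(−1)^(ℓ−1), product (−1)^149 = -1.
Zolotarev: (61|151) = -1, matching the cycle-count sign.

-1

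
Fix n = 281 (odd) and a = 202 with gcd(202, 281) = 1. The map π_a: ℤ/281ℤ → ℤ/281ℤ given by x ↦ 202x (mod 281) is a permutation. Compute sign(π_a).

+1

Trace 116: π^k(116) = [116, 109, 100, 249, 280, 79, 222] for k=0..6.
21 cycles of lengths [14, 14, 14, 14, 14, 14, 14, 14, 14, 14, 14, 14, 14, 14, 14, 14, 14, 14, 14, 14, 1].
Σ(ℓ_i−1) = 281−21 = 260; sign = (−1)^260 = +1.
Check: (202/281) = +1 by Zolotarev.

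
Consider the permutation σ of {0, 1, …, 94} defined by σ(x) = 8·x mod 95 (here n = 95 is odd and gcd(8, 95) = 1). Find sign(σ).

Orbit of 26 under x↦8x: [26, 18, 49, 12, 1, 8, 64]… (length divides ord_95(8)).
π_8 has 11 disjoint cycles with lengths [12, 12, 12, 12, 12, 12, 6, 6, 6, 4, 1] on {0,…,94}.
95 − 11 = 84 transpositions; sign(π) = (−1)^84 = +1.
The Jacobi symbol (8|95) = +1 (Zolotarev) agrees.

+1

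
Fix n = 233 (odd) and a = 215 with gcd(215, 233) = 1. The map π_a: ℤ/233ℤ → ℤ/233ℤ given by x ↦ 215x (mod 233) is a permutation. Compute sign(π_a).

+1

Trace 72: π^k(72) = [72, 102, 28, 195, 218, 37, 33] for k=0..6.
The orbit structure of x ↦ 215x mod 233: 3 orbits of sizes [116, 116, 1].
Σ(ℓ_i−1) = 233−3 = 230; sign = (−1)^230 = +1.
(215|233)_J = +1 (Zolotarev's lemma cross-check).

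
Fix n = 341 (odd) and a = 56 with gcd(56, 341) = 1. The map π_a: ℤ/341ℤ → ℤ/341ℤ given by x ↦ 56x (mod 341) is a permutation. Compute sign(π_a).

Trace 56: π^k(56) = [56, 67, 1] for k=0..2.
121 cycles of lengths [3, 3, 3, 3, 3, 3, 3, 3, 3, 3, 3, 3, 3, 3, 3, 3, 3, 3, 3, 3, 3, 3, 3, 3, 3, 3, 3, 3, 3, 3, 3, 3, 3, 3, 3, 3, 3, 3, 3, 3, 3, 3, 3, 3, 3, 3, 3, 3, 3, 3, 3, 3, 3, 3, 3, 3, 3, 3, 3, 3, 3, 3, 3, 3, 3, 3, 3, 3, 3, 3, 3, 3, 3, 3, 3, 3, 3, 3, 3, 3, 3, 3, 3, 3, 3, 3, 3, 3, 3, 3, 3, 3, 3, 3, 3, 3, 3, 3, 3, 3, 3, 3, 3, 3, 3, 3, 3, 3, 3, 3, 1, 1, 1, 1, 1, 1, 1, 1, 1, 1, 1].
With 121 cycles on 341 points, sign = (−1)^{341−121} = +1.
The Jacobi symbol (56|341) = +1 (Zolotarev) agrees.

+1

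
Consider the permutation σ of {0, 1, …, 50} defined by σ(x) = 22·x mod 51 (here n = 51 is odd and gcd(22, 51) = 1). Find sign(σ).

-1

Orbit of 4 under x↦22x: [4, 37, 49, 7, 1, 22, 25]… (length divides ord_51(22)).
Cycle type of π: 16×3 + 1×3; total 6 cycles.
Σ(ℓ_i−1) = 51−6 = 45; sign = (−1)^45 = -1.
Check: (22/51) = -1 by Zolotarev.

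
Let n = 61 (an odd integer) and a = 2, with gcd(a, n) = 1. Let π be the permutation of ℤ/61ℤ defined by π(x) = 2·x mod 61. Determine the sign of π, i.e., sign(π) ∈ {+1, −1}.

Trace 57: π^k(57) = [57, 53, 45, 29, 58, 55, 49] for k=0..6.
π_2 has 2 disjoint cycles with lengths [60, 1] on {0,…,60}.
61 − 2 = 59 transpositions; sign(π) = (−1)^59 = -1.
Via Zolotarev, sign(π_{2}) = (2|61) = -1.

-1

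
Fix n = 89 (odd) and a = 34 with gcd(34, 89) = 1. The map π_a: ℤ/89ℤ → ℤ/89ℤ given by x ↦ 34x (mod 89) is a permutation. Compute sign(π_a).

+1

Start at x=1: 1 → 34 → 88 → 55 → 1 (one orbit).
Cycle type of π: 4×22 + 1; total 23 cycles.
23 cycles on 89: each ℓ→(−1)^(ℓ−1), product (−1)^66 = +1.
The Jacobi symbol (34|89) = +1 (Zolotarev) agrees.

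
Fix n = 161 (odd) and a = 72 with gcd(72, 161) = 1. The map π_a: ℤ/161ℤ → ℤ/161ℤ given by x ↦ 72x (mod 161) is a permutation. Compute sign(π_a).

Trace 4: π^k(4) = [4, 127, 128, 39, 71, 121, 18] for k=0..6.
9 cycles of lengths [33, 33, 33, 33, 11, 11, 3, 3, 1].
161 − 9 = 152 transpositions; sign(π) = (−1)^152 = +1.

+1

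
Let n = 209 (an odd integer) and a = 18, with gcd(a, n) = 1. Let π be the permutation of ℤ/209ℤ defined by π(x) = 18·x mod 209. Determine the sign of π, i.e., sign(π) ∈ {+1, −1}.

+1

Start at x=191: 191 → 94 → 20 → 151 → 1 → 18 → 115 → … (one orbit).
Decompose π into cycles: lengths [10, 10, 10, 10, 10, 10, 10, 10, 10, 10, 10, 10, 10, 10, 10, 10, 10, 10, 10, 2, 2, 2, 2, 2, 2, 2, 2, 2, 1] (29 cycles, including the fixed point 0).
n − c = 209 − 29 = 180; sign = (−1)^180 = +1.
Via Zolotarev, sign(π_{18}) = (18|209) = +1.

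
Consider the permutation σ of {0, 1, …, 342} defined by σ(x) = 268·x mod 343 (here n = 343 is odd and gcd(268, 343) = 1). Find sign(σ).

Orbit of 254 under x↦268x: [254, 158, 155, 37, 312, 267, 212]… (length divides ord_343(268)).
Decompose π into cycles: lengths [147, 147, 21, 21, 3, 3, 1] (7 cycles, including the fixed point 0).
With 7 cycles on 343 points, sign = (−1)^{343−7} = +1.

+1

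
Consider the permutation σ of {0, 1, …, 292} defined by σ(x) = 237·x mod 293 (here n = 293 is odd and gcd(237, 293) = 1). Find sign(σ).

+1

Orbit of 64 under x↦237x: [64, 225, 292, 56, 87, 109, 49]… (length divides ord_293(237)).
The orbit structure of x ↦ 237x mod 293: 3 orbits of sizes [146, 146, 1].
With 3 cycles on 293 points, sign = (−1)^{293−3} = +1.
(237|293)_J = +1 (Zolotarev's lemma cross-check).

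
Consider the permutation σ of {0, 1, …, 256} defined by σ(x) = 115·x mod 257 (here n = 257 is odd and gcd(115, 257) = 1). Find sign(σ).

-1

Trace 20: π^k(20) = [20, 244, 47, 8, 149, 173, 106] for k=0..6.
Cycle lengths of π_115 on ℤ/257ℤ: [256, 1]; 2 cycles in total.
sign(π) = (−1)^{n − #cycles} = (−1)^{257−2} = (−1)^255 = -1.
(115|257)_J = -1 (Zolotarev's lemma cross-check).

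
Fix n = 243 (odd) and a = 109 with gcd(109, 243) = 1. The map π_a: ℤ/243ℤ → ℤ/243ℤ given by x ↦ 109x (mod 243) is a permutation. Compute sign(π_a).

Start at x=28: 28 → 136 → 1 → 109 → 217 → 82 → 190 → … (one orbit).
Cycle type of π: 9×18 + 3×18 + 1×27; total 63 cycles.
243 − 63 = 180 transpositions; sign(π) = (−1)^180 = +1.
Via Zolotarev, sign(π_{109}) = (109|243) = +1.

+1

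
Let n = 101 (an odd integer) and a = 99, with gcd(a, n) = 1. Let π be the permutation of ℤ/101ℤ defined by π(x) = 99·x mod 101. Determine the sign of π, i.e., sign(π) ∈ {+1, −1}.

-1

Trace 61: π^k(61) = [61, 80, 42, 17, 67, 68, 66] for k=0..6.
Cycle lengths of π_99 on ℤ/101ℤ: [100, 1]; 2 cycles in total.
sign(π) = (−1)^{n − #cycles} = (−1)^{101−2} = (−1)^99 = -1.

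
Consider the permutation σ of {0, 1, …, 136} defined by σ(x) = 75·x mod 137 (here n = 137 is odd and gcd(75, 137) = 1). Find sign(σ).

Orbit of 115 under x↦75x: [115, 131, 98, 89, 99, 27, 107]… (length divides ord_137(75)).
Decompose π into cycles: lengths [136, 1] (2 cycles, including the fixed point 0).
2 cycles on 137: each ℓ→(−1)^(ℓ−1), product (−1)^135 = -1.

-1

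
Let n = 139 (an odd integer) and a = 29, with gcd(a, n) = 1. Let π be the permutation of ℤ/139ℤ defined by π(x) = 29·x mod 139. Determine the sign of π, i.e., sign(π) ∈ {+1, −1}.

+1

Trace 77: π^k(77) = [77, 9, 122, 63, 20, 24, 1] for k=0..6.
π_29 has 3 disjoint cycles with lengths [69, 69, 1] on {0,…,138}.
n − c = 139 − 3 = 136; sign = (−1)^136 = +1.
Zolotarev: (29|139) = +1, matching the cycle-count sign.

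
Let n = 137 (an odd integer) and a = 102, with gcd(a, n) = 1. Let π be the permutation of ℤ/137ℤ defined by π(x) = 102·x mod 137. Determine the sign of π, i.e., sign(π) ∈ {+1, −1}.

Orbit of 16 under x↦102x: [16, 125, 9, 96, 65, 54, 28]… (length divides ord_137(102)).
The orbit structure of x ↦ 102x mod 137: 2 orbits of sizes [136, 1].
Σ(ℓ_i−1) = 137−2 = 135; sign = (−1)^135 = -1.

-1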